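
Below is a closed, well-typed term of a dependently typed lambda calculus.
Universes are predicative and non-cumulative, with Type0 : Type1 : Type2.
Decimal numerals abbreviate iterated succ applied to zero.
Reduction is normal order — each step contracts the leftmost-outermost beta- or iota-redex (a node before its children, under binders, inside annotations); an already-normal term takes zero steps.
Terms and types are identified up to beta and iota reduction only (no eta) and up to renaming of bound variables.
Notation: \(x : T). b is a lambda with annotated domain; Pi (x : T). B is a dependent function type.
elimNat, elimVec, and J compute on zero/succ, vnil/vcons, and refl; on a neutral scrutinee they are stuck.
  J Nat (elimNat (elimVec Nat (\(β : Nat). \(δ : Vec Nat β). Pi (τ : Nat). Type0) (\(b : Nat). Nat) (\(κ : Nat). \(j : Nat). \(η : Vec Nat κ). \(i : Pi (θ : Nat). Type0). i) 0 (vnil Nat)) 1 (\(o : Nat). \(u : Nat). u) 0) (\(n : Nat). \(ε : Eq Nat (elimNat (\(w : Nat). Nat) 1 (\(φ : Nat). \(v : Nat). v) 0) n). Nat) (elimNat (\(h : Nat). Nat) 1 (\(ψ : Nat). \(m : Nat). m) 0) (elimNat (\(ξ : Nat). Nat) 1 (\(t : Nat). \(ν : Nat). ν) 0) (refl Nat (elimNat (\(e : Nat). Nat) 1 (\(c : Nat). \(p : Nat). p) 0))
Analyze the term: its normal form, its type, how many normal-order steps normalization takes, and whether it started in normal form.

reduced normal form:
  1
type:
  Nat
reduction steps (normal order): 2
already normal: no
first redex: a J iota-redex


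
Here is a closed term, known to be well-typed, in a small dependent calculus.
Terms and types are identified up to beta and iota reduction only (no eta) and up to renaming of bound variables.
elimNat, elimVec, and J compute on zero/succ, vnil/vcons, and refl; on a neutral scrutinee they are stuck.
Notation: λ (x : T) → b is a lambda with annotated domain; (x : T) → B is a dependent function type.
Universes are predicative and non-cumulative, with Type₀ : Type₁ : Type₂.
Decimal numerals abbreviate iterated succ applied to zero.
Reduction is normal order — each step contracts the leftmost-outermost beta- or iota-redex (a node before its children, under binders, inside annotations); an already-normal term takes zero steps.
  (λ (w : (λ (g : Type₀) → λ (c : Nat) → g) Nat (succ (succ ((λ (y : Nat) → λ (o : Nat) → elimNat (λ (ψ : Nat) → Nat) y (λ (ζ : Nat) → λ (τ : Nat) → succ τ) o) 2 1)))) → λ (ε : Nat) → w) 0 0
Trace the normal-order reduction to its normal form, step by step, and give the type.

normal-order reduction:
  (λ (w : (λ (g : Type₀) → λ (c : Nat) → g) Nat (succ (succ ((λ (y : Nat) → λ (o : Nat) → elimNat (λ (ψ : Nat) → Nat) y (λ (ζ : Nat) → λ (τ : Nat) → succ τ) o) 2 1)))) → λ (ε : Nat) → w) 0 0
  ~> (λ (w : Nat) → 0) 0
  ~> 0
inferred type:
  Nat


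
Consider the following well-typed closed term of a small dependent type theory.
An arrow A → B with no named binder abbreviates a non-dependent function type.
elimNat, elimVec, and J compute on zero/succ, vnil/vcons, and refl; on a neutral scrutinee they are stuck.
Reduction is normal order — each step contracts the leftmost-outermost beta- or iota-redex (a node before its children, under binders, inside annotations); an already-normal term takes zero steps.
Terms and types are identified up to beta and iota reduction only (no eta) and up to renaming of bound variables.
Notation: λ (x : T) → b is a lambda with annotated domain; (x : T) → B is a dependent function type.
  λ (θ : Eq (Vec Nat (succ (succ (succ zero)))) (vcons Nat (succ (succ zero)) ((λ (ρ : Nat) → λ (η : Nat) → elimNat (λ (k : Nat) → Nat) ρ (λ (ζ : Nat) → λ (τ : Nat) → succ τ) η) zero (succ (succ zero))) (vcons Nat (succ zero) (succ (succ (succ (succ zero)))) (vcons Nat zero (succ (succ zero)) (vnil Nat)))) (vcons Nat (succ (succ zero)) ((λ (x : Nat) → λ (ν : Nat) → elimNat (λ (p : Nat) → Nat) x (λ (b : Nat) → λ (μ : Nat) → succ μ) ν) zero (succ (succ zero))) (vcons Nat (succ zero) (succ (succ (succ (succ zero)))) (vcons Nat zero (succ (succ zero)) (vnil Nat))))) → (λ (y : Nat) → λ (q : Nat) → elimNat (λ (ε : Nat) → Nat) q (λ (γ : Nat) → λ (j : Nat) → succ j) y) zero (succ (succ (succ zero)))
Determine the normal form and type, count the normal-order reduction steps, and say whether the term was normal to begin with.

normal form:
  λ (θ : Eq (Vec Nat (succ (succ (succ zero)))) (vcons Nat (succ (succ zero)) (succ (succ zero)) (vcons Nat (succ zero) (succ (succ (succ (succ zero)))) (vcons Nat zero (succ (succ zero)) (vnil Nat)))) (vcons Nat (succ (succ zero)) (succ (succ zero)) (vcons Nat (succ zero) (succ (succ (succ (succ zero)))) (vcons Nat zero (succ (succ zero)) (vnil Nat))))) → succ (succ (succ zero))
inferred type:
  Eq (Vec Nat (succ (succ (succ zero)))) (vcons Nat (succ (succ zero)) (succ (succ zero)) (vcons Nat (succ zero) (succ (succ (succ (succ zero)))) (vcons Nat zero (succ (succ zero)) (vnil Nat)))) (vcons Nat (succ (succ zero)) (succ (succ zero)) (vcons Nat (succ zero) (succ (succ (succ (succ zero)))) (vcons Nat zero (succ (succ zero)) (vnil Nat)))) → Nat
normal-order step count: 21
term was already normal: no
first contracted redex: a beta-redex


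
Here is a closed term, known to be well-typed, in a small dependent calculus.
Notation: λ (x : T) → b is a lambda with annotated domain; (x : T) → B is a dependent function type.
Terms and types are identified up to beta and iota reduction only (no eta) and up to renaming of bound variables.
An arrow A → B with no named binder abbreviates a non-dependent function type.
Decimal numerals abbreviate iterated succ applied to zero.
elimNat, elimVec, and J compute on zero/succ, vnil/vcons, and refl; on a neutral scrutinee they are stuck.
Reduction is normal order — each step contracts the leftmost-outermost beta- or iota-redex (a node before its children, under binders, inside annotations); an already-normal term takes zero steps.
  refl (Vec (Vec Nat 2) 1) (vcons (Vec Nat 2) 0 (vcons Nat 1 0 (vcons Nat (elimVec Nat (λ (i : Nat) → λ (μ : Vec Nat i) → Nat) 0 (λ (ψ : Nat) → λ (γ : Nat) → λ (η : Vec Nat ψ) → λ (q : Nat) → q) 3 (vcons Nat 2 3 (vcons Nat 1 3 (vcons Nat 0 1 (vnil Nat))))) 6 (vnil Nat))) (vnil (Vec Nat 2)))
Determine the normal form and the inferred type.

reduced normal form:
  refl (Vec (Vec Nat 2) 1) (vcons (Vec Nat 2) 0 (vcons Nat 1 0 (vcons Nat 0 6 (vnil Nat))) (vnil (Vec Nat 2)))
the term's type:
  Eq (Vec (Vec Nat 2) 1) (vcons (Vec Nat 2) 0 (vcons Nat 1 0 (vcons Nat 0 6 (vnil Nat))) (vnil (Vec Nat 2))) (vcons (Vec Nat 2) 0 (vcons Nat 1 0 (vcons Nat 0 6 (vnil Nat))) (vnil (Vec Nat 2)))
observation: contracting an elimVec iota-redex first, the term normalizes in 16 steps.


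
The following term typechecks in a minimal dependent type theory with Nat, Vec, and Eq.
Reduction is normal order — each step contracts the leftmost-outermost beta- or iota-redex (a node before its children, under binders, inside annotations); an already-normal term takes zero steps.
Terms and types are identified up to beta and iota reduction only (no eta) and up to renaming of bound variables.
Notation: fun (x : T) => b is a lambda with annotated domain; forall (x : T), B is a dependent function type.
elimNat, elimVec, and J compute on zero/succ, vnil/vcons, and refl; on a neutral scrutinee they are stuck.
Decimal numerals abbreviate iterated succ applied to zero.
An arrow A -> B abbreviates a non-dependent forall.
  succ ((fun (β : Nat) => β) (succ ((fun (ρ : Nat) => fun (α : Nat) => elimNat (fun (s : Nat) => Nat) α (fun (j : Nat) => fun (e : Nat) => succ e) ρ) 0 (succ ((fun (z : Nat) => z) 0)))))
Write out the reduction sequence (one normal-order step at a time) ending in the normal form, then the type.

normal-order reduction sequence:
  succ ((fun (β : Nat) => β) (succ ((fun (ρ : Nat) => fun (α : Nat) => elimNat (fun (s : Nat) => Nat) α (fun (j : Nat) => fun (e : Nat) => succ e) ρ) 0 (succ ((fun (z : Nat) => z) 0)))))
  ~> succ (succ ((fun (β : Nat) => fun (ρ : Nat) => elimNat (fun (α : Nat) => Nat) ρ (fun (s : Nat) => fun (j : Nat) => succ j) β) 0 (succ ((fun (e : Nat) => e) 0))))
  ~> succ (succ ((fun (β : Nat) => elimNat (fun (ρ : Nat) => Nat) β (fun (α : Nat) => fun (s : Nat) => succ s) 0) (succ ((fun (j : Nat) => j) 0))))
  ~> succ (succ (elimNat (fun (β : Nat) => Nat) (succ ((fun (ρ : Nat) => ρ) 0)) (fun (α : Nat) => fun (s : Nat) => succ s) 0))
  ~> succ (succ (succ ((fun (β : Nat) => β) 0)))
  ~> 3
the term's type:
  Nat


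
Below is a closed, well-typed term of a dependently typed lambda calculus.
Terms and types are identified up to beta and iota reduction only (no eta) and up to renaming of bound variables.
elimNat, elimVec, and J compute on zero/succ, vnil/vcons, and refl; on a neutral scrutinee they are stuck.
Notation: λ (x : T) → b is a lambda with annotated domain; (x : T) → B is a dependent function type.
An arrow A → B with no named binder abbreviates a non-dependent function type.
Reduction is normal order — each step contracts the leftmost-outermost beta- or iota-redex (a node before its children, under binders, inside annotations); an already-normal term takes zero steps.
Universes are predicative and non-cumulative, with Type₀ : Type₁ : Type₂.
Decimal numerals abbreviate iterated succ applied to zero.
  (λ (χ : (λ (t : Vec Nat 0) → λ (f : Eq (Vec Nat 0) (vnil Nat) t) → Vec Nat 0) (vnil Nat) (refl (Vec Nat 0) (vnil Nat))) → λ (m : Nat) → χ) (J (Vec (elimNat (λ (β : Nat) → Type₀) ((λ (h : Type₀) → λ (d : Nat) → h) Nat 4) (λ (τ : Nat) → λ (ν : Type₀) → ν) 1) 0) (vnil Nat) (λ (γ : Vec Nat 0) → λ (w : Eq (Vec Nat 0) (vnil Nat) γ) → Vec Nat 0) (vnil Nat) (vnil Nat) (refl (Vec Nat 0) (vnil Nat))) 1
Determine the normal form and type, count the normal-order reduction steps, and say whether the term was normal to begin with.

reduced normal form:
  vnil Nat
type:
  Vec Nat 0
steps to reach normal form (normal order): 3
started in normal form: no
first redex: a beta-redex


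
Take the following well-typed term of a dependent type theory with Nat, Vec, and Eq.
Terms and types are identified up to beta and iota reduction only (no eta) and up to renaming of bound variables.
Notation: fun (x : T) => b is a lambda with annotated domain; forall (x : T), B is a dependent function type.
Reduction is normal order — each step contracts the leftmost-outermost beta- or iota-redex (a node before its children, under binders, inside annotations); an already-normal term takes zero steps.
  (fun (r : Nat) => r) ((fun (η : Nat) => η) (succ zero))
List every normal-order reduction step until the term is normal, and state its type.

normal-order reduction sequence:
  (fun (r : Nat) => r) ((fun (η : Nat) => η) (succ zero))
  ~> (fun (r : Nat) => r) (succ zero)
  ~> succ zero
type:
  Nat


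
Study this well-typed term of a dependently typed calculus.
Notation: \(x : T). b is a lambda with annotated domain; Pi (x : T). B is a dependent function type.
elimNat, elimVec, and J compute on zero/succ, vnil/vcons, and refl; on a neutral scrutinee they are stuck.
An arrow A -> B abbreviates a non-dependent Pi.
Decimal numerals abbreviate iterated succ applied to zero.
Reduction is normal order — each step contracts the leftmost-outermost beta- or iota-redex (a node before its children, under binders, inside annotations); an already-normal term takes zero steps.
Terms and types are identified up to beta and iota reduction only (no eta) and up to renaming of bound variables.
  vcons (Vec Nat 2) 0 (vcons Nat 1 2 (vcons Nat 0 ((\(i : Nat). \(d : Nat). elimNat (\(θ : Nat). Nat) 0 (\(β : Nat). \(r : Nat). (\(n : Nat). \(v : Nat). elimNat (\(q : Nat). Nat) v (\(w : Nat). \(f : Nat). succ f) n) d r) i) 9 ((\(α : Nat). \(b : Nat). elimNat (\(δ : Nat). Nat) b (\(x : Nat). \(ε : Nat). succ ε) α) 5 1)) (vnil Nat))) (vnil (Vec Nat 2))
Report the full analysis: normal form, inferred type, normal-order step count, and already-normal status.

normal form:
  vcons (Vec Nat 2) 0 (vcons Nat 1 2 (vcons Nat 0 54 (vnil Nat))) (vnil (Vec Nat 2))
inferred type:
  Vec (Vec Nat 2) 1
reduction steps (normal order): 381
term was already normal: no
first redex: a beta-redex


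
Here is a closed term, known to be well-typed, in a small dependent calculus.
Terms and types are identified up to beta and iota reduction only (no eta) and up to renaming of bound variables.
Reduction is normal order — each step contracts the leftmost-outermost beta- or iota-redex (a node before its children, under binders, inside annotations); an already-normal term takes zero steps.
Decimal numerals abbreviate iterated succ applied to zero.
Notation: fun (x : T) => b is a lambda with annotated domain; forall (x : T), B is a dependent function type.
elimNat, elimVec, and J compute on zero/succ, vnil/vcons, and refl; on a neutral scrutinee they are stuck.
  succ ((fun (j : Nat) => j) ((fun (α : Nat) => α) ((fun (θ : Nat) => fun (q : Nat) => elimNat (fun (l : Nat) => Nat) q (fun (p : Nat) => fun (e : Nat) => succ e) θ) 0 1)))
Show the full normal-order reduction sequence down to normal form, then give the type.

reduction (normal order):
  succ ((fun (j : Nat) => j) ((fun (α : Nat) => α) ((fun (θ : Nat) => fun (q : Nat) => elimNat (fun (l : Nat) => Nat) q (fun (p : Nat) => fun (e : Nat) => succ e) θ) 0 1)))
  ~> succ ((fun (j : Nat) => j) ((fun (α : Nat) => fun (θ : Nat) => elimNat (fun (q : Nat) => Nat) θ (fun (l : Nat) => fun (p : Nat) => succ p) α) 0 1))
  ~> succ ((fun (j : Nat) => fun (α : Nat) => elimNat (fun (θ : Nat) => Nat) α (fun (q : Nat) => fun (l : Nat) => succ l) j) 0 1)
  ~> succ ((fun (j : Nat) => elimNat (fun (α : Nat) => Nat) j (fun (θ : Nat) => fun (q : Nat) => succ q) 0) 1)
  ~> succ (elimNat (fun (j : Nat) => Nat) 1 (fun (α : Nat) => fun (θ : Nat) => succ θ) 0)
  ~> 2
the term's type:
  Nat


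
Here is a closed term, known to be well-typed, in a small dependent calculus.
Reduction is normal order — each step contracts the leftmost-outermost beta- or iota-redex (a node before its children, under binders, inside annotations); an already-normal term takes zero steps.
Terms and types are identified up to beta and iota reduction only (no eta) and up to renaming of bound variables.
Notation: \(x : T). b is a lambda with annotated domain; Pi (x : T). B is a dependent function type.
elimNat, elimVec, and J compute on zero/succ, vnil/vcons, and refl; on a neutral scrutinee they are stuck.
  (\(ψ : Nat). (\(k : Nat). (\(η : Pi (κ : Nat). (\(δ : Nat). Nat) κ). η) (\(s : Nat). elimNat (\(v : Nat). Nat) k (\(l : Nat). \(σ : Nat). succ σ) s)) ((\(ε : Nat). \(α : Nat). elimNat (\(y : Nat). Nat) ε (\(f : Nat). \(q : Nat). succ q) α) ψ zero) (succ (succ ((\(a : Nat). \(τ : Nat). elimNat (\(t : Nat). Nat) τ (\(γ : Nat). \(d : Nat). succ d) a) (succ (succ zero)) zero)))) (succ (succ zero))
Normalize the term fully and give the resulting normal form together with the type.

normal form:
  succ (succ (succ (succ (succ (succ zero)))))
the term's type:
  Nat


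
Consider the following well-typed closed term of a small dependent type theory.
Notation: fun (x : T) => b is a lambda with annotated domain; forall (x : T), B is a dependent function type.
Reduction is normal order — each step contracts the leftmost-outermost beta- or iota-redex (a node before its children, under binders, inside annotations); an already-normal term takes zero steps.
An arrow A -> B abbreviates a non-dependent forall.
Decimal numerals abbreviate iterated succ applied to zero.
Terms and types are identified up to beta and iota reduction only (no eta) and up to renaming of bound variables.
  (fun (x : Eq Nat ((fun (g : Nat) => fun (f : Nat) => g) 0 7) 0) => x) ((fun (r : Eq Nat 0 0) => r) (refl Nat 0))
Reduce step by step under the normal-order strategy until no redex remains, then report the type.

normal-order reduction sequence:
  (fun (x : Eq Nat ((fun (g : Nat) => fun (f : Nat) => g) 0 7) 0) => x) ((fun (r : Eq Nat 0 0) => r) (refl Nat 0))
  ~> (fun (x : Eq Nat 0 0) => x) (refl Nat 0)
  ~> refl Nat 0
type:
  Eq Nat 0 0


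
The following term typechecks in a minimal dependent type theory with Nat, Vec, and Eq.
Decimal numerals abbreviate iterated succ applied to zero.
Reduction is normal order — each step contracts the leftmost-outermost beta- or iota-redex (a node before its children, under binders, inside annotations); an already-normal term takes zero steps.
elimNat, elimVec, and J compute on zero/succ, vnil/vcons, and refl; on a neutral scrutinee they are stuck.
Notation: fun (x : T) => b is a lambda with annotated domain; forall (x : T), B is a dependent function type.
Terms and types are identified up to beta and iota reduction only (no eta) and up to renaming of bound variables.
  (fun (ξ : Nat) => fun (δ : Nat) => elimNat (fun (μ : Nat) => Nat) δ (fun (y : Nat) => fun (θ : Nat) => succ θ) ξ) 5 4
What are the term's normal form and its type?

normal form:
  9
inferred type:
  Nat


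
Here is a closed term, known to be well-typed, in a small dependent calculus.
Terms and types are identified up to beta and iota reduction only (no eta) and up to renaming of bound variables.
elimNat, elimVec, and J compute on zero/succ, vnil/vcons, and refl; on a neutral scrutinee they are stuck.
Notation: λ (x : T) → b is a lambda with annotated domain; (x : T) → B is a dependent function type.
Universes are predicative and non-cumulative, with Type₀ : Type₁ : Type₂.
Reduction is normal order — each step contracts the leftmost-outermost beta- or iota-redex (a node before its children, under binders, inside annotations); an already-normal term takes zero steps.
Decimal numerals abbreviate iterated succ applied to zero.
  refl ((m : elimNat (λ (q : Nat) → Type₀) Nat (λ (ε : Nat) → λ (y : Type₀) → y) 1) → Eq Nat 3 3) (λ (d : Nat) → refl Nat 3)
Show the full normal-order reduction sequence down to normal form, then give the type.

normal-order reduction:
  refl ((m : elimNat (λ (q : Nat) → Type₀) Nat (λ (ε : Nat) → λ (y : Type₀) → y) 1) → Eq Nat 3 3) (λ (d : Nat) → refl Nat 3)
  ~> refl ((m : (λ (q : Nat) → λ (ε : Type₀) → ε) 0 (elimNat (λ (y : Nat) → Type₀) Nat (λ (d : Nat) → λ (l : Type₀) → l) 0)) → Eq Nat 3 3) (λ (c : Nat) → refl Nat 3)
  ~> refl ((m : (λ (q : Type₀) → q) (elimNat (λ (ε : Nat) → Type₀) Nat (λ (y : Nat) → λ (d : Type₀) → d) 0)) → Eq Nat 3 3) (λ (l : Nat) → refl Nat 3)
  ~> refl ((m : elimNat (λ (q : Nat) → Type₀) Nat (λ (ε : Nat) → λ (y : Type₀) → y) 0) → Eq Nat 3 3) (λ (d : Nat) → refl Nat 3)
  ~> refl ((m : Nat) → Eq Nat 3 3) (λ (q : Nat) → refl Nat 3)
type:
  Eq ((m : Nat) → Eq Nat 3 3) (λ (q : Nat) → refl Nat 3) (λ (ε : Nat) → refl Nat 3)


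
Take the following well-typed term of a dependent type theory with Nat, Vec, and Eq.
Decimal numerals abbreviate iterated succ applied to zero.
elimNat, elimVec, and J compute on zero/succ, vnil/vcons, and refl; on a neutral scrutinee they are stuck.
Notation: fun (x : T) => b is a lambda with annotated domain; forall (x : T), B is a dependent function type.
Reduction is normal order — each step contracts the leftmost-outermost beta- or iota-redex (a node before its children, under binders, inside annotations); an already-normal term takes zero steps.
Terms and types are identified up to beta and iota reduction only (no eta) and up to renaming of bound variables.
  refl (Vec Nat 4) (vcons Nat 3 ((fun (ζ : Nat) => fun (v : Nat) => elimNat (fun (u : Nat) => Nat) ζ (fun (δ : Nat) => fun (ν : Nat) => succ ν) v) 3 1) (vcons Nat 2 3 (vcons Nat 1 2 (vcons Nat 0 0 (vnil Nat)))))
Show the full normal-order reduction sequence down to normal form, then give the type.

reduction (normal order):
  refl (Vec Nat 4) (vcons Nat 3 ((fun (ζ : Nat) => fun (v : Nat) => elimNat (fun (u : Nat) => Nat) ζ (fun (δ : Nat) => fun (ν : Nat) => succ ν) v) 3 1) (vcons Nat 2 3 (vcons Nat 1 2 (vcons Nat 0 0 (vnil Nat)))))
  ~> refl (Vec Nat 4) (vcons Nat 3 ((fun (ζ : Nat) => elimNat (fun (v : Nat) => Nat) 3 (fun (u : Nat) => fun (δ : Nat) => succ δ) ζ) 1) (vcons Nat 2 3 (vcons Nat 1 2 (vcons Nat 0 0 (vnil Nat)))))
  ~> refl (Vec Nat 4) (vcons Nat 3 (elimNat (fun (ζ : Nat) => Nat) 3 (fun (v : Nat) => fun (u : Nat) => succ u) 1) (vcons Nat 2 3 (vcons Nat 1 2 (vcons Nat 0 0 (vnil Nat)))))
  ~> refl (Vec Nat 4) (vcons Nat 3 ((fun (ζ : Nat) => fun (v : Nat) => succ v) 0 (elimNat (fun (u : Nat) => Nat) 3 (fun (δ : Nat) => fun (ν : Nat) => succ ν) 0)) (vcons Nat 2 3 (vcons Nat 1 2 (vcons Nat 0 0 (vnil Nat)))))
  ~> refl (Vec Nat 4) (vcons Nat 3 ((fun (ζ : Nat) => succ ζ) (elimNat (fun (v : Nat) => Nat) 3 (fun (u : Nat) => fun (δ : Nat) => succ δ) 0)) (vcons Nat 2 3 (vcons Nat 1 2 (vcons Nat 0 0 (vnil Nat)))))
  ~> refl (Vec Nat 4) (vcons Nat 3 (succ (elimNat (fun (ζ : Nat) => Nat) 3 (fun (v : Nat) => fun (u : Nat) => succ u) 0)) (vcons Nat 2 3 (vcons Nat 1 2 (vcons Nat 0 0 (vnil Nat)))))
  ~> refl (Vec Nat 4) (vcons Nat 3 4 (vcons Nat 2 3 (vcons Nat 1 2 (vcons Nat 0 0 (vnil Nat)))))
the term's type:
  Eq (Vec Nat 4) (vcons Nat 3 4 (vcons Nat 2 3 (vcons Nat 1 2 (vcons Nat 0 0 (vnil Nat))))) (vcons Nat 3 4 (vcons Nat 2 3 (vcons Nat 1 2 (vcons Nat 0 0 (vnil Nat)))))


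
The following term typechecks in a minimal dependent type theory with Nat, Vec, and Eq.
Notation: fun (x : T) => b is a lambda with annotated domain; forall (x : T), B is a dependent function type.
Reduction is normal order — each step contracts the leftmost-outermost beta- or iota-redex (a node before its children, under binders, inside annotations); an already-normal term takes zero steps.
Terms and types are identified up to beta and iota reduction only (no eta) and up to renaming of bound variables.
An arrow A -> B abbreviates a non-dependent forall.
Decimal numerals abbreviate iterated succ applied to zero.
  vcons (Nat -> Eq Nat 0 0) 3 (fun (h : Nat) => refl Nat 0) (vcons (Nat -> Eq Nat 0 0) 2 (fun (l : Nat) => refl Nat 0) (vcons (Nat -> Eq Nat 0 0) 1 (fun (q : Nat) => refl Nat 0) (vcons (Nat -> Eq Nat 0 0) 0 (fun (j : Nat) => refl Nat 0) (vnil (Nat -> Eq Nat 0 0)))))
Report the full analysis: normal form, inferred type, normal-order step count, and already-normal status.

reduced normal form:
  vcons (Nat -> Eq Nat 0 0) 3 (fun (h : Nat) => refl Nat 0) (vcons (Nat -> Eq Nat 0 0) 2 (fun (l : Nat) => refl Nat 0) (vcons (Nat -> Eq Nat 0 0) 1 (fun (q : Nat) => refl Nat 0) (vcons (Nat -> Eq Nat 0 0) 0 (fun (j : Nat) => refl Nat 0) (vnil (Nat -> Eq Nat 0 0)))))
inferred type:
  Vec (Nat -> Eq Nat 0 0) 4
reduction steps (normal order): 0
started in normal form: yes


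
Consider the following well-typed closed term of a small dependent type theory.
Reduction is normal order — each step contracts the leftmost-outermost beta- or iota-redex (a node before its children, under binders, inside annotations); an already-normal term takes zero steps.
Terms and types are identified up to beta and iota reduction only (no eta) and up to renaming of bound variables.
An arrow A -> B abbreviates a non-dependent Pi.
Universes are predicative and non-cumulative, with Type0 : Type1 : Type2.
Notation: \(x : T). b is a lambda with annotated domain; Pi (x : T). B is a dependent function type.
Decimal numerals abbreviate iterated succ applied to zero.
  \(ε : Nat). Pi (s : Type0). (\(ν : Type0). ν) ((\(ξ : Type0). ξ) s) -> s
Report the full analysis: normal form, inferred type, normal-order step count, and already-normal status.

resulting normal form:
  \(ε : Nat). Pi (s : Type0). s -> s
type:
  Nat -> Type1
reduction steps (normal order): 2
started in normal form: no
first redex: a beta-redex


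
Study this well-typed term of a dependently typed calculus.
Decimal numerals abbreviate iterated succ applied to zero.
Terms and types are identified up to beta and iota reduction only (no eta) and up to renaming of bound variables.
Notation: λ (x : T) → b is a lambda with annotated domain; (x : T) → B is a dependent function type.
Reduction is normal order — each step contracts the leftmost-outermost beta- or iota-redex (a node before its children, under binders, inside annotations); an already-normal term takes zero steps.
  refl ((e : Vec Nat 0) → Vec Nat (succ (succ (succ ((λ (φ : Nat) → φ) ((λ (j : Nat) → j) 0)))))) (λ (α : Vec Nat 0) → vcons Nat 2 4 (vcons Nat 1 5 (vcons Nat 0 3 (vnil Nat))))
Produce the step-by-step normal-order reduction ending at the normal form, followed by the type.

normal-order reduction sequence:
  refl ((e : Vec Nat 0) → Vec Nat (succ (succ (succ ((λ (φ : Nat) → φ) ((λ (j : Nat) → j) 0)))))) (λ (α : Vec Nat 0) → vcons Nat 2 4 (vcons Nat 1 5 (vcons Nat 0 3 (vnil Nat))))
  ~> refl ((e : Vec Nat 0) → Vec Nat (succ (succ (succ ((λ (φ : Nat) → φ) 0))))) (λ (j : Vec Nat 0) → vcons Nat 2 4 (vcons Nat 1 5 (vcons Nat 0 3 (vnil Nat))))
  ~> refl ((e : Vec Nat 0) → Vec Nat 3) (λ (φ : Vec Nat 0) → vcons Nat 2 4 (vcons Nat 1 5 (vcons Nat 0 3 (vnil Nat))))
type:
  Eq ((e : Vec Nat 0) → Vec Nat 3) (λ (φ : Vec Nat 0) → vcons Nat 2 4 (vcons Nat 1 5 (vcons Nat 0 3 (vnil Nat)))) (λ (j : Vec Nat 0) → vcons Nat 2 4 (vcons Nat 1 5 (vcons Nat 0 3 (vnil Nat))))


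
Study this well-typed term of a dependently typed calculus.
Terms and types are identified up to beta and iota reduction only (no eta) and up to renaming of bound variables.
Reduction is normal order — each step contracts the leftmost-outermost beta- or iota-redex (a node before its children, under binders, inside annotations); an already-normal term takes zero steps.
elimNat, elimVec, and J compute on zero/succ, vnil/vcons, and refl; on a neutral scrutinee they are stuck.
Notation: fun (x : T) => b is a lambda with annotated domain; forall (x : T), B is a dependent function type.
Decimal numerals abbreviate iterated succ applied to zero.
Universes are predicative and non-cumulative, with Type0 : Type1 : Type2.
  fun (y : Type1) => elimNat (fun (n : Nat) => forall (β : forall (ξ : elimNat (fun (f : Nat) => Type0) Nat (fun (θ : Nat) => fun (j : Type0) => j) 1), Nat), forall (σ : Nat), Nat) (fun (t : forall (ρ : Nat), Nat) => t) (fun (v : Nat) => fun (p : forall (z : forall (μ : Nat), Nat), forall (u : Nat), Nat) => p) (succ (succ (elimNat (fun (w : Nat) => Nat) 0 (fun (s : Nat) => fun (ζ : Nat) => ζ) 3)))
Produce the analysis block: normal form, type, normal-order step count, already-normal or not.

reduced normal form:
  fun (y : Type1) => fun (n : forall (β : Nat), Nat) => n
type:
  forall (y : Type1), forall (n : forall (β : Nat), Nat), forall (ξ : Nat), Nat
reduction steps (normal order): 21
already normal: no
first redex: an elimNat iota-redex


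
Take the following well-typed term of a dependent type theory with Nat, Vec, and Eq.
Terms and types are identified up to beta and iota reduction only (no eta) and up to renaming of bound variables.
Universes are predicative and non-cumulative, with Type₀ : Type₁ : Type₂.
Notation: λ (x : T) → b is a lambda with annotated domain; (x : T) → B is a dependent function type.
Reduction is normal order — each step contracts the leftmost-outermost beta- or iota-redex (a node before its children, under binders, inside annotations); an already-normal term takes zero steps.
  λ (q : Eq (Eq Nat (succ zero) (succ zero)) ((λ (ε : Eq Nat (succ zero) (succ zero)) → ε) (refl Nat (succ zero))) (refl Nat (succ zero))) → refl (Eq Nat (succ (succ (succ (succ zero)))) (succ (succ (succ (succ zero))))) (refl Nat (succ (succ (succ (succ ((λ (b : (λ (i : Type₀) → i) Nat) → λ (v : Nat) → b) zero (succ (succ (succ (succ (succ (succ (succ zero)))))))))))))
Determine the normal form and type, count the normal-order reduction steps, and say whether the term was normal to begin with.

normal form:
  λ (q : Eq (Eq Nat (succ zero) (succ zero)) (refl Nat (succ zero)) (refl Nat (succ zero))) → refl (Eq Nat (succ (succ (succ (succ zero)))) (succ (succ (succ (succ zero))))) (refl Nat (succ (succ (succ (succ zero)))))
type:
  (q : Eq (Eq Nat (succ zero) (succ zero)) (refl Nat (succ zero)) (refl Nat (succ zero))) → Eq (Eq Nat (succ (succ (succ (succ zero)))) (succ (succ (succ (succ zero))))) (refl Nat (succ (succ (succ (succ zero))))) (refl Nat (succ (succ (succ (succ zero)))))
reduction steps (normal order): 3
started in normal form: no
first redex: a beta-redex


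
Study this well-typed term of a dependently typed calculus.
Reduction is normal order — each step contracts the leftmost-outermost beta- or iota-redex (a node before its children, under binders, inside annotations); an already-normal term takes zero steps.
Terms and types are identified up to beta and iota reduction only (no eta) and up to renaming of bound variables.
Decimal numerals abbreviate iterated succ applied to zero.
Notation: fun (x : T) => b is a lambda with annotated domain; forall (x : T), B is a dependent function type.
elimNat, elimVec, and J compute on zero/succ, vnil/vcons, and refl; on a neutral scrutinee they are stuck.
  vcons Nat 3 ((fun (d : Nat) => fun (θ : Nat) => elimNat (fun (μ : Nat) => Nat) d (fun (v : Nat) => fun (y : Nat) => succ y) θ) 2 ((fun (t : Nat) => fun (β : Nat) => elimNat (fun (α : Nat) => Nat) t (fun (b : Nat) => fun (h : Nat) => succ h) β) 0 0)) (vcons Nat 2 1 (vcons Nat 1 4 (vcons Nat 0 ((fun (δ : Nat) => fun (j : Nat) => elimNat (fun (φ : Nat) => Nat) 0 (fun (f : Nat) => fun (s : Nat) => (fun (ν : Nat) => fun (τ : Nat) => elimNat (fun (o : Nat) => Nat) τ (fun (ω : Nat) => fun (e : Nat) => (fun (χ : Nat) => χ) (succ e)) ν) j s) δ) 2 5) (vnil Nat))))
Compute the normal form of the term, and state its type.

normal form:
  vcons Nat 3 2 (vcons Nat 2 1 (vcons Nat 1 4 (vcons Nat 0 10 (vnil Nat))))
type:
  Vec Nat 4
observation: normalization takes exactly 61 steps under the normal-order strategy.


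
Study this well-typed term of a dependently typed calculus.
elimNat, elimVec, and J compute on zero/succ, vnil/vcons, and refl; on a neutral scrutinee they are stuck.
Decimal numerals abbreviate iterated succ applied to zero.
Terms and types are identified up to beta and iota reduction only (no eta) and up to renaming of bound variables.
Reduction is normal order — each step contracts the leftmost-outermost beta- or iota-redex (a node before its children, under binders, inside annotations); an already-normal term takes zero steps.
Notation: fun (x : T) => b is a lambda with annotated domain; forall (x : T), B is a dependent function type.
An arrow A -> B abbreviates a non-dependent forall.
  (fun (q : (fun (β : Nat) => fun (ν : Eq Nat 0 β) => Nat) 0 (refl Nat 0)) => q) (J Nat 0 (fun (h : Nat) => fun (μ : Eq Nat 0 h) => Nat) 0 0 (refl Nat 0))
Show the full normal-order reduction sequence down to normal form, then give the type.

reduction (normal order):
  (fun (q : (fun (β : Nat) => fun (ν : Eq Nat 0 β) => Nat) 0 (refl Nat 0)) => q) (J Nat 0 (fun (h : Nat) => fun (μ : Eq Nat 0 h) => Nat) 0 0 (refl Nat 0))
  ~> J Nat 0 (fun (q : Nat) => fun (β : Eq Nat 0 q) => Nat) 0 0 (refl Nat 0)
  ~> 0
the term's type:
  Nat


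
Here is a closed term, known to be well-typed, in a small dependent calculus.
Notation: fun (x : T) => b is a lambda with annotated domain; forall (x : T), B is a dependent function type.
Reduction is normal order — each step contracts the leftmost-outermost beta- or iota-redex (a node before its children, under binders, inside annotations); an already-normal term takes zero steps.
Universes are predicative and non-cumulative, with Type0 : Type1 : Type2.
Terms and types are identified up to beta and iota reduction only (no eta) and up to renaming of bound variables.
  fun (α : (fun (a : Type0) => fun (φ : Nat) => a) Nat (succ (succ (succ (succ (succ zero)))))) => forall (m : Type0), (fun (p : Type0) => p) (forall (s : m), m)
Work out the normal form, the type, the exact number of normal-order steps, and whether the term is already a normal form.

normal form:
  fun (α : Nat) => forall (a : Type0), forall (φ : a), a
the term's type:
  forall (α : Nat), Type1
reduction steps (normal order): 3
term was already normal: no
first redex: a beta-redex


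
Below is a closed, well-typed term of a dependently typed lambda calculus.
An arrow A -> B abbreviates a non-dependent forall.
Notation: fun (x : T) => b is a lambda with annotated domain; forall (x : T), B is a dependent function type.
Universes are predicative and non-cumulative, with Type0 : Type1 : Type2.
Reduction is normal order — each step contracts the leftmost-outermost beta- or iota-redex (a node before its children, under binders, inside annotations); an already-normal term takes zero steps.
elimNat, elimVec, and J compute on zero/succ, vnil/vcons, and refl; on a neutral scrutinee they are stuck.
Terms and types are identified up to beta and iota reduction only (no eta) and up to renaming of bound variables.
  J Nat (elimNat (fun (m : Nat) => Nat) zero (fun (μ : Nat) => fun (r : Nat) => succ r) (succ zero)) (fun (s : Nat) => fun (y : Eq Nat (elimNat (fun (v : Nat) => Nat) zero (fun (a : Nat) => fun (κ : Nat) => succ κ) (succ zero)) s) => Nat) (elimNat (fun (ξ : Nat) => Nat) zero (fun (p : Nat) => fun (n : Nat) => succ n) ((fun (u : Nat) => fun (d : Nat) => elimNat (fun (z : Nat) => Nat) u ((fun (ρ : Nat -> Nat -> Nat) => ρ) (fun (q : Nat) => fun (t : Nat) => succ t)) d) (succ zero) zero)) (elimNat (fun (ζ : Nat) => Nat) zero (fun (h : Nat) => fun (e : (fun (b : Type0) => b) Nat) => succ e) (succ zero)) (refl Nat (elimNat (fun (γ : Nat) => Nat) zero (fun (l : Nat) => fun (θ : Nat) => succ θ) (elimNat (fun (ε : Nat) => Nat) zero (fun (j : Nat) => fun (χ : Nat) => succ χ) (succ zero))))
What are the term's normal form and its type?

reduced normal form:
  succ zero
the term's type:
  Nat


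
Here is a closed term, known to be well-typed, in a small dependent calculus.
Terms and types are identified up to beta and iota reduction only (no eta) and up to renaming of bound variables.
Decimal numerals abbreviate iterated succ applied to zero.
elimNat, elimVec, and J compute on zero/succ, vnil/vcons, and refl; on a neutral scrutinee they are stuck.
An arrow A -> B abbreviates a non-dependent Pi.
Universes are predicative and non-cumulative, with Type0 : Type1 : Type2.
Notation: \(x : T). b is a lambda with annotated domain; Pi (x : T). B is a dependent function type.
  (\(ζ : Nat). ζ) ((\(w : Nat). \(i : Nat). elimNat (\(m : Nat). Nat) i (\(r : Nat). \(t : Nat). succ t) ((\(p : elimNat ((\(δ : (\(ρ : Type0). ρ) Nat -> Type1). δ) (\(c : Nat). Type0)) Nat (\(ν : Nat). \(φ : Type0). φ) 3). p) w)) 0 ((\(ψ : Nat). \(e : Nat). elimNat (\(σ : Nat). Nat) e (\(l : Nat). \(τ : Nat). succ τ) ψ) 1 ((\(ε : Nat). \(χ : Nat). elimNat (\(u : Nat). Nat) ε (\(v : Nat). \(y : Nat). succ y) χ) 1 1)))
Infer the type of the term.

inferred type:
  Nat


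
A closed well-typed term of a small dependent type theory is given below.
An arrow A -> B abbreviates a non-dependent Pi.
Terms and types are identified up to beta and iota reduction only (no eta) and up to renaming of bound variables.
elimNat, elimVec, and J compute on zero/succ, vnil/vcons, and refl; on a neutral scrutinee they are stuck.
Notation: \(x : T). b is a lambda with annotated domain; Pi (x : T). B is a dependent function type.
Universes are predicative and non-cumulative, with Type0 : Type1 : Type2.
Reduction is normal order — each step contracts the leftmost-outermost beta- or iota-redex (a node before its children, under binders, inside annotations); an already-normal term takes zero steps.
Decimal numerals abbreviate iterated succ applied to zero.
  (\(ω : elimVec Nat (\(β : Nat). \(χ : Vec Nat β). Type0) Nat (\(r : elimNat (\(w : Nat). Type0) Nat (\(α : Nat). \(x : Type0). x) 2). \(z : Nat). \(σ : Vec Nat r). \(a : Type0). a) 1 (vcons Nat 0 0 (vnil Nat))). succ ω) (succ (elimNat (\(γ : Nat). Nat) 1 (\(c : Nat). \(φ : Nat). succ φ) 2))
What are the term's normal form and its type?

reduced normal form:
  5
type:
  Nat
observation: the term reaches its normal form after 8 normal-order steps.


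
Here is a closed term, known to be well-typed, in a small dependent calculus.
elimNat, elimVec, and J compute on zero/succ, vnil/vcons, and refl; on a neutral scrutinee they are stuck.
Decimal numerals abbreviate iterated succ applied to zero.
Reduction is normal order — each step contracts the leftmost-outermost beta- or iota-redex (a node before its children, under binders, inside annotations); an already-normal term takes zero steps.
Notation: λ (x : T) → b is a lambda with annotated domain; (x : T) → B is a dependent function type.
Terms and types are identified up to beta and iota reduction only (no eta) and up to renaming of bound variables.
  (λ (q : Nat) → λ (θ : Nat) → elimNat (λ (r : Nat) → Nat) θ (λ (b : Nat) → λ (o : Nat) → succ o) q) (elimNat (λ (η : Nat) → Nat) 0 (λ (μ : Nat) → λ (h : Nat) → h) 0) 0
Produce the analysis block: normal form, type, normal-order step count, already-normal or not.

resulting normal form:
  0
inferred type:
  Nat
steps to reach normal form (normal order): 4
term was already normal: no
first redex: a beta-redex


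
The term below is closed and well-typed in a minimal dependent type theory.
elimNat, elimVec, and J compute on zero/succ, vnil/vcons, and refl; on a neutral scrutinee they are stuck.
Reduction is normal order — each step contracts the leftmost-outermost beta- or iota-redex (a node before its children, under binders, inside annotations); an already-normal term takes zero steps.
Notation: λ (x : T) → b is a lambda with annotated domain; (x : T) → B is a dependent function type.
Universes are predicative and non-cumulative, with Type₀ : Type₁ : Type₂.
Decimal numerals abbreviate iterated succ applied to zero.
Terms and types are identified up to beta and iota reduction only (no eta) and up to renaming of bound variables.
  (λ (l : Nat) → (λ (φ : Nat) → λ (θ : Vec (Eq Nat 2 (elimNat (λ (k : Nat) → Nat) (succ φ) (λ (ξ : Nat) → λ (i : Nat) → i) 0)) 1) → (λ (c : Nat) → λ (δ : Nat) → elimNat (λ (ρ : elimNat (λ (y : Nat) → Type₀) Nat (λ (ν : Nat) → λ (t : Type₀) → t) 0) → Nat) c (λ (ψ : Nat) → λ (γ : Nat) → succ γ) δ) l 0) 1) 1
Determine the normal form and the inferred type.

normal form:
  λ (l : Vec (Eq Nat 2 2) 1) → 1
type:
  (l : Vec (Eq Nat 2 2) 1) → Nat
observation: normalization takes exactly 6 steps under the normal-order strategy.


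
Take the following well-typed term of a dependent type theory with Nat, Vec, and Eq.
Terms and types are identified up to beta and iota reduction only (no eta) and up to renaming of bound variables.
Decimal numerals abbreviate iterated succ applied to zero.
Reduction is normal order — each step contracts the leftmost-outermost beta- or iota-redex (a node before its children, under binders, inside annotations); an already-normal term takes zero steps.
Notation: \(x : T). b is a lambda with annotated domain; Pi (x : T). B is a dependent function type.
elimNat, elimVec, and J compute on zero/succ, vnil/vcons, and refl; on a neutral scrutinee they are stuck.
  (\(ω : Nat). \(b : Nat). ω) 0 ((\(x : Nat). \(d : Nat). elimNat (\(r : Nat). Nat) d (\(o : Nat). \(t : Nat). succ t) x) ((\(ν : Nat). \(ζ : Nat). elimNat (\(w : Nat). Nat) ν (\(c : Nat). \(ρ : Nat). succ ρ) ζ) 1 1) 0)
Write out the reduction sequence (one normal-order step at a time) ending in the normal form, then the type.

normal-order reduction:
  (\(ω : Nat). \(b : Nat). ω) 0 ((\(x : Nat). \(d : Nat). elimNat (\(r : Nat). Nat) d (\(o : Nat). \(t : Nat). succ t) x) ((\(ν : Nat). \(ζ : Nat). elimNat (\(w : Nat). Nat) ν (\(c : Nat). \(ρ : Nat). succ ρ) ζ) 1 1) 0)
  ~> (\(ω : Nat). 0) ((\(b : Nat). \(x : Nat). elimNat (\(d : Nat). Nat) x (\(r : Nat). \(o : Nat). succ o) b) ((\(t : Nat). \(ν : Nat). elimNat (\(ζ : Nat). Nat) t (\(w : Nat). \(c : Nat). succ c) ν) 1 1) 0)
  ~> 0
inferred type:
  Nat


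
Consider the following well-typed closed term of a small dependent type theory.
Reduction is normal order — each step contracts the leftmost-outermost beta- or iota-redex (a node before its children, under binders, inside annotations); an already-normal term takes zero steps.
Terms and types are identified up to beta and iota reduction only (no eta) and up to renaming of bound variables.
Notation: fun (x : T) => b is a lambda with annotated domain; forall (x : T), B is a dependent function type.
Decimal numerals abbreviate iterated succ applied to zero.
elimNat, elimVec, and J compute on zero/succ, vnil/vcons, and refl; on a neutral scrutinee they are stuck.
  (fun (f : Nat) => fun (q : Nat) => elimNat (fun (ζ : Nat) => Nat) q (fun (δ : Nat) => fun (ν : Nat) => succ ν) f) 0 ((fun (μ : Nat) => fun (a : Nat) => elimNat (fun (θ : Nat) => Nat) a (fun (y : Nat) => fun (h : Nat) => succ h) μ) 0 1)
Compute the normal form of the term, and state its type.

resulting normal form:
  1
inferred type:
  Nat
observation: reduction starts at a beta-redex, and 6 normal-order steps reach the normal form.
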